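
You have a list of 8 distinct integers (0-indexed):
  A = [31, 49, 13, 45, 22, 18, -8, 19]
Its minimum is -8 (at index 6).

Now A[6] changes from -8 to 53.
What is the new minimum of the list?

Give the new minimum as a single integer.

Old min = -8 (at index 6)
Change: A[6] -8 -> 53
Changed element WAS the min. Need to check: is 53 still <= all others?
  Min of remaining elements: 13
  New min = min(53, 13) = 13

Answer: 13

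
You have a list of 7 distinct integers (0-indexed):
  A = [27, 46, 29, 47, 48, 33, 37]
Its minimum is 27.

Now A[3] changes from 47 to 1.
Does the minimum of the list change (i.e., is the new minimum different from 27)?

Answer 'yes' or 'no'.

Answer: yes

Derivation:
Old min = 27
Change: A[3] 47 -> 1
Changed element was NOT the min; min changes only if 1 < 27.
New min = 1; changed? yes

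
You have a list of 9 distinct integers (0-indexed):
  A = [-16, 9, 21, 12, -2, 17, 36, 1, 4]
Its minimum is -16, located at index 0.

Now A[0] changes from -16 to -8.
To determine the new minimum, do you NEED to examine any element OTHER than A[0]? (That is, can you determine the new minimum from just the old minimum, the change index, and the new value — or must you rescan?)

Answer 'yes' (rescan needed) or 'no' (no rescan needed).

Answer: yes

Derivation:
Old min = -16 at index 0
Change at index 0: -16 -> -8
Index 0 WAS the min and new value -8 > old min -16. Must rescan other elements to find the new min.
Needs rescan: yes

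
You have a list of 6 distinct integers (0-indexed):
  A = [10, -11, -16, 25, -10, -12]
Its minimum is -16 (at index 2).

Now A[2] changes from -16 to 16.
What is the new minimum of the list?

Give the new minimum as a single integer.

Answer: -12

Derivation:
Old min = -16 (at index 2)
Change: A[2] -16 -> 16
Changed element WAS the min. Need to check: is 16 still <= all others?
  Min of remaining elements: -12
  New min = min(16, -12) = -12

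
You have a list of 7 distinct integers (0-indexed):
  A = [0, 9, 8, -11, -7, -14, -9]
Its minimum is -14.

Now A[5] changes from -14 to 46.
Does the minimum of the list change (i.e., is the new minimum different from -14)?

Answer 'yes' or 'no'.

Answer: yes

Derivation:
Old min = -14
Change: A[5] -14 -> 46
Changed element was the min; new min must be rechecked.
New min = -11; changed? yes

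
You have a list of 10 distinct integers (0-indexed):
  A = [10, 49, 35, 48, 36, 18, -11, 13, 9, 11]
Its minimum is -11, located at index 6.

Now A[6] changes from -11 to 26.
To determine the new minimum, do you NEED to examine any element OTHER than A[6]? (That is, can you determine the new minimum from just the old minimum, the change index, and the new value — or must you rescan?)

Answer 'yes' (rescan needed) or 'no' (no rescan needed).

Answer: yes

Derivation:
Old min = -11 at index 6
Change at index 6: -11 -> 26
Index 6 WAS the min and new value 26 > old min -11. Must rescan other elements to find the new min.
Needs rescan: yes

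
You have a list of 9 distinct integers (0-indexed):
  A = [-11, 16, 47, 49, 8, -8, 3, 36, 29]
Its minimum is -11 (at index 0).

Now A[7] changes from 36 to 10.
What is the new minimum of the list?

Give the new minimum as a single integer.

Old min = -11 (at index 0)
Change: A[7] 36 -> 10
Changed element was NOT the old min.
  New min = min(old_min, new_val) = min(-11, 10) = -11

Answer: -11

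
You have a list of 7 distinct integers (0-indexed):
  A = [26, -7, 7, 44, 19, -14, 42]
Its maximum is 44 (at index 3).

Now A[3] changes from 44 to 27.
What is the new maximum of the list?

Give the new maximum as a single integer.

Old max = 44 (at index 3)
Change: A[3] 44 -> 27
Changed element WAS the max -> may need rescan.
  Max of remaining elements: 42
  New max = max(27, 42) = 42

Answer: 42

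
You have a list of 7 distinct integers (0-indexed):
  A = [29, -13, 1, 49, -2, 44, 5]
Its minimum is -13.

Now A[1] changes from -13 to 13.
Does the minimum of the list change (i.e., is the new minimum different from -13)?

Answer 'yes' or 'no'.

Answer: yes

Derivation:
Old min = -13
Change: A[1] -13 -> 13
Changed element was the min; new min must be rechecked.
New min = -2; changed? yes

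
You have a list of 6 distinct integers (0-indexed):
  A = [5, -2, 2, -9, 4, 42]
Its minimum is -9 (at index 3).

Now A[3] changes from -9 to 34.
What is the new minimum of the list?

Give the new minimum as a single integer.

Answer: -2

Derivation:
Old min = -9 (at index 3)
Change: A[3] -9 -> 34
Changed element WAS the min. Need to check: is 34 still <= all others?
  Min of remaining elements: -2
  New min = min(34, -2) = -2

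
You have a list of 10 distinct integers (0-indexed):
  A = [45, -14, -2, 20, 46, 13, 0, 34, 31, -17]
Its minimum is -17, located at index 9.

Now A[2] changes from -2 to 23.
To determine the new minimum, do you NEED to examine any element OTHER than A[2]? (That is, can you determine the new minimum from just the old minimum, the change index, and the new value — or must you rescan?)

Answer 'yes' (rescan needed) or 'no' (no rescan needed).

Answer: no

Derivation:
Old min = -17 at index 9
Change at index 2: -2 -> 23
Index 2 was NOT the min. New min = min(-17, 23). No rescan of other elements needed.
Needs rescan: no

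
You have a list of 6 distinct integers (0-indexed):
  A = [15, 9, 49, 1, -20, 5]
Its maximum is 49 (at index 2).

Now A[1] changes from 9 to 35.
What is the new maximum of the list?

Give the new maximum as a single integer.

Old max = 49 (at index 2)
Change: A[1] 9 -> 35
Changed element was NOT the old max.
  New max = max(old_max, new_val) = max(49, 35) = 49

Answer: 49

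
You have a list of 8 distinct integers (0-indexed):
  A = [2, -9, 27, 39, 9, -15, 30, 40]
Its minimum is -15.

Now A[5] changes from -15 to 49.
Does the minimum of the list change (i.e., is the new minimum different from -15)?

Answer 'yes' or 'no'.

Old min = -15
Change: A[5] -15 -> 49
Changed element was the min; new min must be rechecked.
New min = -9; changed? yes

Answer: yes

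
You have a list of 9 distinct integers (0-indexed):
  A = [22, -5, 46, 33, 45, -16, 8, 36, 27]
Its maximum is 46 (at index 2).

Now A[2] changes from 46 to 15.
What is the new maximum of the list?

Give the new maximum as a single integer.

Old max = 46 (at index 2)
Change: A[2] 46 -> 15
Changed element WAS the max -> may need rescan.
  Max of remaining elements: 45
  New max = max(15, 45) = 45

Answer: 45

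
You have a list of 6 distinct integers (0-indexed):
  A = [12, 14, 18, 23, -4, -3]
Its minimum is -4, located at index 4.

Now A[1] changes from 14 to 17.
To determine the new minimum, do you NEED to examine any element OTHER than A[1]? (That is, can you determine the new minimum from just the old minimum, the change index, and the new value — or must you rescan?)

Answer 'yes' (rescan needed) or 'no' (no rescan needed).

Old min = -4 at index 4
Change at index 1: 14 -> 17
Index 1 was NOT the min. New min = min(-4, 17). No rescan of other elements needed.
Needs rescan: no

Answer: no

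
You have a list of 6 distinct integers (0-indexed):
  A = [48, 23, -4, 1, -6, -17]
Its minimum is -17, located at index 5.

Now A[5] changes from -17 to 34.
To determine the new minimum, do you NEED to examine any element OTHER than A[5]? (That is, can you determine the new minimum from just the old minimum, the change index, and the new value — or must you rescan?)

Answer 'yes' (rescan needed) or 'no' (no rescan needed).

Old min = -17 at index 5
Change at index 5: -17 -> 34
Index 5 WAS the min and new value 34 > old min -17. Must rescan other elements to find the new min.
Needs rescan: yes

Answer: yes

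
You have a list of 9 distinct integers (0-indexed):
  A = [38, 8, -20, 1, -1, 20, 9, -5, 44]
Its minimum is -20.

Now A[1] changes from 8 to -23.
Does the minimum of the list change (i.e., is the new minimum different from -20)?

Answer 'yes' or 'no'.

Old min = -20
Change: A[1] 8 -> -23
Changed element was NOT the min; min changes only if -23 < -20.
New min = -23; changed? yes

Answer: yes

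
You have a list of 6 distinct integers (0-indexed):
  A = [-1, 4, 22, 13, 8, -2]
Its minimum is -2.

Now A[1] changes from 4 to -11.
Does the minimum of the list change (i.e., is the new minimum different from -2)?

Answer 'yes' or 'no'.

Old min = -2
Change: A[1] 4 -> -11
Changed element was NOT the min; min changes only if -11 < -2.
New min = -11; changed? yes

Answer: yes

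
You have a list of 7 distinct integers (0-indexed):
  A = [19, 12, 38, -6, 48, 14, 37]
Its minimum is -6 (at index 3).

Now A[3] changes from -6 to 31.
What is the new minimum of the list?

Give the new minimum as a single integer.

Answer: 12

Derivation:
Old min = -6 (at index 3)
Change: A[3] -6 -> 31
Changed element WAS the min. Need to check: is 31 still <= all others?
  Min of remaining elements: 12
  New min = min(31, 12) = 12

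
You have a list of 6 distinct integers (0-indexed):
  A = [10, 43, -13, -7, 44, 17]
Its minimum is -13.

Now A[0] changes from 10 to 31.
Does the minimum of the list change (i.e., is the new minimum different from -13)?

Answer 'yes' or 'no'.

Answer: no

Derivation:
Old min = -13
Change: A[0] 10 -> 31
Changed element was NOT the min; min changes only if 31 < -13.
New min = -13; changed? no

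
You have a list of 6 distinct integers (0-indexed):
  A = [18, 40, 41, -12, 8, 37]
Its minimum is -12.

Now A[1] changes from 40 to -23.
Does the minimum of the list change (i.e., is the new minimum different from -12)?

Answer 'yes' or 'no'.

Answer: yes

Derivation:
Old min = -12
Change: A[1] 40 -> -23
Changed element was NOT the min; min changes only if -23 < -12.
New min = -23; changed? yes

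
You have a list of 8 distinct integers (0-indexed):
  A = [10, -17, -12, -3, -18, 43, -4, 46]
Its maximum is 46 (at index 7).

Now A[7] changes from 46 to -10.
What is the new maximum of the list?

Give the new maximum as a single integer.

Answer: 43

Derivation:
Old max = 46 (at index 7)
Change: A[7] 46 -> -10
Changed element WAS the max -> may need rescan.
  Max of remaining elements: 43
  New max = max(-10, 43) = 43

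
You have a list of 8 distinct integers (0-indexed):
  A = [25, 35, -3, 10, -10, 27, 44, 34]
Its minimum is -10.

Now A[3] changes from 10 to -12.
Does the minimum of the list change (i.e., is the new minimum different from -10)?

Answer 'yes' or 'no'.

Old min = -10
Change: A[3] 10 -> -12
Changed element was NOT the min; min changes only if -12 < -10.
New min = -12; changed? yes

Answer: yes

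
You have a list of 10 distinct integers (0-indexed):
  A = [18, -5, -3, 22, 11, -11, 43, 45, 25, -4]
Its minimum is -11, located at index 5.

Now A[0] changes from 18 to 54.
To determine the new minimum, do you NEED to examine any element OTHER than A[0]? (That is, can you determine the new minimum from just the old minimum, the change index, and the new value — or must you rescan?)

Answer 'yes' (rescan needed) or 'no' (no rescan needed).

Answer: no

Derivation:
Old min = -11 at index 5
Change at index 0: 18 -> 54
Index 0 was NOT the min. New min = min(-11, 54). No rescan of other elements needed.
Needs rescan: no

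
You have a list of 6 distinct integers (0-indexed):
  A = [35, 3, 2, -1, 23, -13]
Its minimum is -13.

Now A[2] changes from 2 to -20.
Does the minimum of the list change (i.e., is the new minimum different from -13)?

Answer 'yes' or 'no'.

Old min = -13
Change: A[2] 2 -> -20
Changed element was NOT the min; min changes only if -20 < -13.
New min = -20; changed? yes

Answer: yes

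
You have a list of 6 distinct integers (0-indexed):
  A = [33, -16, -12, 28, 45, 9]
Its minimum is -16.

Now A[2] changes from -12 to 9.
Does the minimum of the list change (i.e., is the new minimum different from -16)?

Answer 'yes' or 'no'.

Answer: no

Derivation:
Old min = -16
Change: A[2] -12 -> 9
Changed element was NOT the min; min changes only if 9 < -16.
New min = -16; changed? no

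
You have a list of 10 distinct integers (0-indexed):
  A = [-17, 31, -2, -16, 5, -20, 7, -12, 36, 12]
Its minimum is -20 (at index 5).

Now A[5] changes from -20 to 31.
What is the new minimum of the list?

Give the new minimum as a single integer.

Old min = -20 (at index 5)
Change: A[5] -20 -> 31
Changed element WAS the min. Need to check: is 31 still <= all others?
  Min of remaining elements: -17
  New min = min(31, -17) = -17

Answer: -17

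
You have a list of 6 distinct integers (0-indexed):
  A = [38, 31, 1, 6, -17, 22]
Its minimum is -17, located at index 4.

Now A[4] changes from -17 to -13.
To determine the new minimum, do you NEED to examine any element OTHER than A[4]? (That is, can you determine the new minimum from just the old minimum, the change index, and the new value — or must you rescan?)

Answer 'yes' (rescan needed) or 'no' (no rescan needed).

Answer: yes

Derivation:
Old min = -17 at index 4
Change at index 4: -17 -> -13
Index 4 WAS the min and new value -13 > old min -17. Must rescan other elements to find the new min.
Needs rescan: yes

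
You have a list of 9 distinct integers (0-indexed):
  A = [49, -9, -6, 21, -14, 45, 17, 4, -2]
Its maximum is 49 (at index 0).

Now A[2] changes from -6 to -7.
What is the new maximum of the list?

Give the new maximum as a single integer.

Answer: 49

Derivation:
Old max = 49 (at index 0)
Change: A[2] -6 -> -7
Changed element was NOT the old max.
  New max = max(old_max, new_val) = max(49, -7) = 49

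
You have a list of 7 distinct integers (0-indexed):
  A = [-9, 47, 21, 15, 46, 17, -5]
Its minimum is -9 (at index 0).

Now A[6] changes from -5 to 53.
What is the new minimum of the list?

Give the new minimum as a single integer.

Answer: -9

Derivation:
Old min = -9 (at index 0)
Change: A[6] -5 -> 53
Changed element was NOT the old min.
  New min = min(old_min, new_val) = min(-9, 53) = -9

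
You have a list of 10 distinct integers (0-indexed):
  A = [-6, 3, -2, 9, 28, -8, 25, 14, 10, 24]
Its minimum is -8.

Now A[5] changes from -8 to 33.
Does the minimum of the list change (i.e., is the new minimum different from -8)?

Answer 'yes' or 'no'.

Old min = -8
Change: A[5] -8 -> 33
Changed element was the min; new min must be rechecked.
New min = -6; changed? yes

Answer: yes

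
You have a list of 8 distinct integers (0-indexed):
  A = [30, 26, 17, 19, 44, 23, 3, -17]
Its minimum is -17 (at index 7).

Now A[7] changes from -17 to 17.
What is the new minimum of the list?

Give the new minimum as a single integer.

Answer: 3

Derivation:
Old min = -17 (at index 7)
Change: A[7] -17 -> 17
Changed element WAS the min. Need to check: is 17 still <= all others?
  Min of remaining elements: 3
  New min = min(17, 3) = 3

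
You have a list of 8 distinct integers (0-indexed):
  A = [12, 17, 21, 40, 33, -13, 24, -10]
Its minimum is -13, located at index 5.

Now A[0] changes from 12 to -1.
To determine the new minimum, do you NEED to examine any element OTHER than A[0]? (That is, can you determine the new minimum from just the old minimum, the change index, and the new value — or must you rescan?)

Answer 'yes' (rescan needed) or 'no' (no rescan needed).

Old min = -13 at index 5
Change at index 0: 12 -> -1
Index 0 was NOT the min. New min = min(-13, -1). No rescan of other elements needed.
Needs rescan: no

Answer: no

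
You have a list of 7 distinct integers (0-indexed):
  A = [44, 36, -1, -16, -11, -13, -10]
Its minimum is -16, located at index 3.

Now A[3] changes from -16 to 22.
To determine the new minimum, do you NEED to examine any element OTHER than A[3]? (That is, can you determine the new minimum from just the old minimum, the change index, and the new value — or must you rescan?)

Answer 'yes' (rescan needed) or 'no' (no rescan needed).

Answer: yes

Derivation:
Old min = -16 at index 3
Change at index 3: -16 -> 22
Index 3 WAS the min and new value 22 > old min -16. Must rescan other elements to find the new min.
Needs rescan: yes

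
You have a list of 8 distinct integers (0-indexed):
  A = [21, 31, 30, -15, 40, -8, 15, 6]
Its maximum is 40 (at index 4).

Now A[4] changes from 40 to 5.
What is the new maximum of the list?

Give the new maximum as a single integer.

Answer: 31

Derivation:
Old max = 40 (at index 4)
Change: A[4] 40 -> 5
Changed element WAS the max -> may need rescan.
  Max of remaining elements: 31
  New max = max(5, 31) = 31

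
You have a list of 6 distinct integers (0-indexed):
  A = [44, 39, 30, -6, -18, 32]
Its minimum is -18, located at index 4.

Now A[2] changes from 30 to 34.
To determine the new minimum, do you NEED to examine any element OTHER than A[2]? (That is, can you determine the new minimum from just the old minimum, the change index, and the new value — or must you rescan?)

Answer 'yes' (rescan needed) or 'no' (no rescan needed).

Old min = -18 at index 4
Change at index 2: 30 -> 34
Index 2 was NOT the min. New min = min(-18, 34). No rescan of other elements needed.
Needs rescan: no

Answer: no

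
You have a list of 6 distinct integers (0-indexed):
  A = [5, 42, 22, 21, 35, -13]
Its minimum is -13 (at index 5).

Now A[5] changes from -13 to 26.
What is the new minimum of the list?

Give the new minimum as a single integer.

Old min = -13 (at index 5)
Change: A[5] -13 -> 26
Changed element WAS the min. Need to check: is 26 still <= all others?
  Min of remaining elements: 5
  New min = min(26, 5) = 5

Answer: 5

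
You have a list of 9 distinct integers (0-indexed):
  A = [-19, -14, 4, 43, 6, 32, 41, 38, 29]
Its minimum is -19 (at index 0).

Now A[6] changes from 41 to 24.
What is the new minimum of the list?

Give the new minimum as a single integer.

Old min = -19 (at index 0)
Change: A[6] 41 -> 24
Changed element was NOT the old min.
  New min = min(old_min, new_val) = min(-19, 24) = -19

Answer: -19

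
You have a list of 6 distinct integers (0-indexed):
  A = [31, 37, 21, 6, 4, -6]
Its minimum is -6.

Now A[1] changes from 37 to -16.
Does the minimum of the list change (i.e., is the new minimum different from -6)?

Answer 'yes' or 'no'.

Old min = -6
Change: A[1] 37 -> -16
Changed element was NOT the min; min changes only if -16 < -6.
New min = -16; changed? yes

Answer: yes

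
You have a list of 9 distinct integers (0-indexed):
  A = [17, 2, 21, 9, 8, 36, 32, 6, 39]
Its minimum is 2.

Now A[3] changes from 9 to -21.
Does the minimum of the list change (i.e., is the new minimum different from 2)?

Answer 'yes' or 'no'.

Answer: yes

Derivation:
Old min = 2
Change: A[3] 9 -> -21
Changed element was NOT the min; min changes only if -21 < 2.
New min = -21; changed? yes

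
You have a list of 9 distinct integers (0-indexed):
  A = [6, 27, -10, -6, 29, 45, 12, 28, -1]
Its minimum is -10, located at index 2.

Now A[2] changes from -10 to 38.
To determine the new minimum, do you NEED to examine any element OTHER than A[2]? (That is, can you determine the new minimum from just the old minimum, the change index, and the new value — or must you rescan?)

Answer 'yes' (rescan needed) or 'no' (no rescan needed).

Answer: yes

Derivation:
Old min = -10 at index 2
Change at index 2: -10 -> 38
Index 2 WAS the min and new value 38 > old min -10. Must rescan other elements to find the new min.
Needs rescan: yes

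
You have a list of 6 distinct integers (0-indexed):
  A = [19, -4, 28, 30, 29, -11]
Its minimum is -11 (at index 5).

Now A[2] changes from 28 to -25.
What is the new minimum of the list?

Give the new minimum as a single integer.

Old min = -11 (at index 5)
Change: A[2] 28 -> -25
Changed element was NOT the old min.
  New min = min(old_min, new_val) = min(-11, -25) = -25

Answer: -25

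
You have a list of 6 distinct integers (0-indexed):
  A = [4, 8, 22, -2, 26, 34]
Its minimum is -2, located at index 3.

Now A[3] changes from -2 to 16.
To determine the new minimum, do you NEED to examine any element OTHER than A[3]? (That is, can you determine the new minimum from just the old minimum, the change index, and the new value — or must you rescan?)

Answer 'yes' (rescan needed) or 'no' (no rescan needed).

Old min = -2 at index 3
Change at index 3: -2 -> 16
Index 3 WAS the min and new value 16 > old min -2. Must rescan other elements to find the new min.
Needs rescan: yes

Answer: yes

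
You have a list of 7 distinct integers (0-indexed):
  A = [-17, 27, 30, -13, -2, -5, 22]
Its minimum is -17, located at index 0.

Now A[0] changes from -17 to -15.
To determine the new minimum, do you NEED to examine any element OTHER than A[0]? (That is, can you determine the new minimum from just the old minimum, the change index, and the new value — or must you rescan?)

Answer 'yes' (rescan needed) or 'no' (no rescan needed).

Old min = -17 at index 0
Change at index 0: -17 -> -15
Index 0 WAS the min and new value -15 > old min -17. Must rescan other elements to find the new min.
Needs rescan: yes

Answer: yes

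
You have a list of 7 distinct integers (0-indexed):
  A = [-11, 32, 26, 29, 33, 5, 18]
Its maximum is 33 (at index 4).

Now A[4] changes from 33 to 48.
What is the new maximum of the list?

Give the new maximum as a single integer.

Answer: 48

Derivation:
Old max = 33 (at index 4)
Change: A[4] 33 -> 48
Changed element WAS the max -> may need rescan.
  Max of remaining elements: 32
  New max = max(48, 32) = 48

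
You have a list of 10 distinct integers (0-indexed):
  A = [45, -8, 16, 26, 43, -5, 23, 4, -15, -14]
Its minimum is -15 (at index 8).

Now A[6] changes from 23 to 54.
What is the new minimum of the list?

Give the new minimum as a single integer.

Answer: -15

Derivation:
Old min = -15 (at index 8)
Change: A[6] 23 -> 54
Changed element was NOT the old min.
  New min = min(old_min, new_val) = min(-15, 54) = -15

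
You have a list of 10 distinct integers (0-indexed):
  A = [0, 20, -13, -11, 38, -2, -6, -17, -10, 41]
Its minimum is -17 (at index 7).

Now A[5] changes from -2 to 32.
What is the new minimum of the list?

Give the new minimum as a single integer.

Answer: -17

Derivation:
Old min = -17 (at index 7)
Change: A[5] -2 -> 32
Changed element was NOT the old min.
  New min = min(old_min, new_val) = min(-17, 32) = -17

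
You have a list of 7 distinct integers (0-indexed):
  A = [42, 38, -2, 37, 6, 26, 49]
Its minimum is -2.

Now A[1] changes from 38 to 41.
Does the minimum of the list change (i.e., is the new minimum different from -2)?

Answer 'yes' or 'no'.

Old min = -2
Change: A[1] 38 -> 41
Changed element was NOT the min; min changes only if 41 < -2.
New min = -2; changed? no

Answer: no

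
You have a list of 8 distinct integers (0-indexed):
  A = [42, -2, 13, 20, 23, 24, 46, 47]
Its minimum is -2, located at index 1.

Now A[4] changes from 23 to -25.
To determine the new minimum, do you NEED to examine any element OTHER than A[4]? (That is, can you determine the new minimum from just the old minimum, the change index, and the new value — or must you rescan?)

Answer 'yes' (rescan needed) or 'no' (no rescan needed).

Answer: no

Derivation:
Old min = -2 at index 1
Change at index 4: 23 -> -25
Index 4 was NOT the min. New min = min(-2, -25). No rescan of other elements needed.
Needs rescan: no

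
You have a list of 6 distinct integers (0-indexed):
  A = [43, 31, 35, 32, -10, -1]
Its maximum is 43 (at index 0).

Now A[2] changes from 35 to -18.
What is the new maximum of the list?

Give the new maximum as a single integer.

Old max = 43 (at index 0)
Change: A[2] 35 -> -18
Changed element was NOT the old max.
  New max = max(old_max, new_val) = max(43, -18) = 43

Answer: 43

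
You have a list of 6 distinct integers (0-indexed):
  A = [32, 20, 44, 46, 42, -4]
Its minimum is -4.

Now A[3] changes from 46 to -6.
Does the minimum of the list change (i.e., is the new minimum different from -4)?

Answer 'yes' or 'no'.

Old min = -4
Change: A[3] 46 -> -6
Changed element was NOT the min; min changes only if -6 < -4.
New min = -6; changed? yes

Answer: yes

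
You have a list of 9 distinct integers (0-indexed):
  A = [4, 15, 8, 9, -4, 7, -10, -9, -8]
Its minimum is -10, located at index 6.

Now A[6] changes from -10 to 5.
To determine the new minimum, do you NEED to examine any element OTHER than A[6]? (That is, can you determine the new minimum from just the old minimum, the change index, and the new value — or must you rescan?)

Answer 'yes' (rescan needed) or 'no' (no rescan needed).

Old min = -10 at index 6
Change at index 6: -10 -> 5
Index 6 WAS the min and new value 5 > old min -10. Must rescan other elements to find the new min.
Needs rescan: yes

Answer: yes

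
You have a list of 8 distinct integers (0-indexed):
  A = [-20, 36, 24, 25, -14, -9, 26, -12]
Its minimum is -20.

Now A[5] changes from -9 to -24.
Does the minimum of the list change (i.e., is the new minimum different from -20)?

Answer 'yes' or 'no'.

Old min = -20
Change: A[5] -9 -> -24
Changed element was NOT the min; min changes only if -24 < -20.
New min = -24; changed? yes

Answer: yes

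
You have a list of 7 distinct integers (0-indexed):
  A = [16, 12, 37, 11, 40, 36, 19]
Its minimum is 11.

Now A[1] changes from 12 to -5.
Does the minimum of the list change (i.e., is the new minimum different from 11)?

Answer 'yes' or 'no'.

Answer: yes

Derivation:
Old min = 11
Change: A[1] 12 -> -5
Changed element was NOT the min; min changes only if -5 < 11.
New min = -5; changed? yes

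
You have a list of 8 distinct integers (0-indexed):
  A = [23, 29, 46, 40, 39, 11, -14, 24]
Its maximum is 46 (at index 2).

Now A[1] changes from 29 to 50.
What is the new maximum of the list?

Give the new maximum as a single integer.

Old max = 46 (at index 2)
Change: A[1] 29 -> 50
Changed element was NOT the old max.
  New max = max(old_max, new_val) = max(46, 50) = 50

Answer: 50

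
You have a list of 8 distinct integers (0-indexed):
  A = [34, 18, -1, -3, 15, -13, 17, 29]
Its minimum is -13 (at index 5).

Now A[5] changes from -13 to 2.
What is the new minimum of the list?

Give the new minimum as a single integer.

Answer: -3

Derivation:
Old min = -13 (at index 5)
Change: A[5] -13 -> 2
Changed element WAS the min. Need to check: is 2 still <= all others?
  Min of remaining elements: -3
  New min = min(2, -3) = -3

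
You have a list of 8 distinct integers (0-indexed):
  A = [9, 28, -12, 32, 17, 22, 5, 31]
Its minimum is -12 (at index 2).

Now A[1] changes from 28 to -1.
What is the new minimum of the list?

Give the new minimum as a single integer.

Old min = -12 (at index 2)
Change: A[1] 28 -> -1
Changed element was NOT the old min.
  New min = min(old_min, new_val) = min(-12, -1) = -12

Answer: -12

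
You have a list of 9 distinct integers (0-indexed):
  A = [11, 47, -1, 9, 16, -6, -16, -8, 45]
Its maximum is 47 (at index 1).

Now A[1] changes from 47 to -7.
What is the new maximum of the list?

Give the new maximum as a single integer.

Answer: 45

Derivation:
Old max = 47 (at index 1)
Change: A[1] 47 -> -7
Changed element WAS the max -> may need rescan.
  Max of remaining elements: 45
  New max = max(-7, 45) = 45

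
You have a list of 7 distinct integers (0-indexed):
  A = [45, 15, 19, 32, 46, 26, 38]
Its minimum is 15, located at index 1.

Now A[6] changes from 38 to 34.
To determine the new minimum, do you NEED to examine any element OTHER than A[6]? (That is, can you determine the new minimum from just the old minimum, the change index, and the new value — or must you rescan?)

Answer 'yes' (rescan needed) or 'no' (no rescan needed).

Old min = 15 at index 1
Change at index 6: 38 -> 34
Index 6 was NOT the min. New min = min(15, 34). No rescan of other elements needed.
Needs rescan: no

Answer: no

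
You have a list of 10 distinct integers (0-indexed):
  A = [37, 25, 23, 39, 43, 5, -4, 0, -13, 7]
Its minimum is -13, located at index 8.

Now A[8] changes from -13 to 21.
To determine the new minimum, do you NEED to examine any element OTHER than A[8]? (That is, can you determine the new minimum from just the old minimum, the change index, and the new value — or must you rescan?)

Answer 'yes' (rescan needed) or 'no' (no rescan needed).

Answer: yes

Derivation:
Old min = -13 at index 8
Change at index 8: -13 -> 21
Index 8 WAS the min and new value 21 > old min -13. Must rescan other elements to find the new min.
Needs rescan: yes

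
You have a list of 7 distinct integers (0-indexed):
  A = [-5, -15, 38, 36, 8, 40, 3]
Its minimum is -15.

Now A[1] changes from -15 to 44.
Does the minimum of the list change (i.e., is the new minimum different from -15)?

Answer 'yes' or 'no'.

Answer: yes

Derivation:
Old min = -15
Change: A[1] -15 -> 44
Changed element was the min; new min must be rechecked.
New min = -5; changed? yes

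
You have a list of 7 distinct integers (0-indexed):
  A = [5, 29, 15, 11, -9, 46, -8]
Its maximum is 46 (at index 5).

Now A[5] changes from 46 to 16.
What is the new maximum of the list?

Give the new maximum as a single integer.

Answer: 29

Derivation:
Old max = 46 (at index 5)
Change: A[5] 46 -> 16
Changed element WAS the max -> may need rescan.
  Max of remaining elements: 29
  New max = max(16, 29) = 29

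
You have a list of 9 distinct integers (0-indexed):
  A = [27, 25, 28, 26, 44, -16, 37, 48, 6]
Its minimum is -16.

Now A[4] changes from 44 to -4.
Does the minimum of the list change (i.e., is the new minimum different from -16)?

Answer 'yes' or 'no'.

Old min = -16
Change: A[4] 44 -> -4
Changed element was NOT the min; min changes only if -4 < -16.
New min = -16; changed? no

Answer: no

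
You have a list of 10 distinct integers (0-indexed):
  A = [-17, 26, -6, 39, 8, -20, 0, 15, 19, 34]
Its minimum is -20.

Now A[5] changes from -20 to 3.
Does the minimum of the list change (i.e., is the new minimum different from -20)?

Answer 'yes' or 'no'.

Answer: yes

Derivation:
Old min = -20
Change: A[5] -20 -> 3
Changed element was the min; new min must be rechecked.
New min = -17; changed? yes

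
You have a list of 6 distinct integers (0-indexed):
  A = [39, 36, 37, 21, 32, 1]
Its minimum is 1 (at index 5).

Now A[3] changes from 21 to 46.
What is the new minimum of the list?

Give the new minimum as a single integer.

Answer: 1

Derivation:
Old min = 1 (at index 5)
Change: A[3] 21 -> 46
Changed element was NOT the old min.
  New min = min(old_min, new_val) = min(1, 46) = 1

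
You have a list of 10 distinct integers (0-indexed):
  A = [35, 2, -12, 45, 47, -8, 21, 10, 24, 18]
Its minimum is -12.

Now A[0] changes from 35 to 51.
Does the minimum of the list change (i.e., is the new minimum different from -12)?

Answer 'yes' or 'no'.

Answer: no

Derivation:
Old min = -12
Change: A[0] 35 -> 51
Changed element was NOT the min; min changes only if 51 < -12.
New min = -12; changed? no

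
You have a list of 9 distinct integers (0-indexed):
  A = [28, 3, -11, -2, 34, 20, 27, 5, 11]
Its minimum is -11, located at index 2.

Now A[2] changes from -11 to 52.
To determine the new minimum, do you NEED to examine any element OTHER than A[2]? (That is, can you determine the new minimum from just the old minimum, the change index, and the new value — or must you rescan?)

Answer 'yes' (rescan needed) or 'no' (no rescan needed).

Answer: yes

Derivation:
Old min = -11 at index 2
Change at index 2: -11 -> 52
Index 2 WAS the min and new value 52 > old min -11. Must rescan other elements to find the new min.
Needs rescan: yes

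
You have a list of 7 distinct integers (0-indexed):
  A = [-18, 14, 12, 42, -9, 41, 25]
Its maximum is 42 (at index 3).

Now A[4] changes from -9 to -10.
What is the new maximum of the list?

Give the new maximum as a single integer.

Old max = 42 (at index 3)
Change: A[4] -9 -> -10
Changed element was NOT the old max.
  New max = max(old_max, new_val) = max(42, -10) = 42

Answer: 42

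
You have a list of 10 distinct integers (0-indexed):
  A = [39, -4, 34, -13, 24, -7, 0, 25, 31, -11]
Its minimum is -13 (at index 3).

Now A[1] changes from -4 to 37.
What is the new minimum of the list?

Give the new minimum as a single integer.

Old min = -13 (at index 3)
Change: A[1] -4 -> 37
Changed element was NOT the old min.
  New min = min(old_min, new_val) = min(-13, 37) = -13

Answer: -13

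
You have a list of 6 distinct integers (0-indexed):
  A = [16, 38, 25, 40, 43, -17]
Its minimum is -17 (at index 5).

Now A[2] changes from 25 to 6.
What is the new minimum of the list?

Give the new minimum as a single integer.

Answer: -17

Derivation:
Old min = -17 (at index 5)
Change: A[2] 25 -> 6
Changed element was NOT the old min.
  New min = min(old_min, new_val) = min(-17, 6) = -17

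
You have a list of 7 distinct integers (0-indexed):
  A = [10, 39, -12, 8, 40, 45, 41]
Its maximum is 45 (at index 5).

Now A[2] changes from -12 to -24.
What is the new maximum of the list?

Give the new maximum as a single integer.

Old max = 45 (at index 5)
Change: A[2] -12 -> -24
Changed element was NOT the old max.
  New max = max(old_max, new_val) = max(45, -24) = 45

Answer: 45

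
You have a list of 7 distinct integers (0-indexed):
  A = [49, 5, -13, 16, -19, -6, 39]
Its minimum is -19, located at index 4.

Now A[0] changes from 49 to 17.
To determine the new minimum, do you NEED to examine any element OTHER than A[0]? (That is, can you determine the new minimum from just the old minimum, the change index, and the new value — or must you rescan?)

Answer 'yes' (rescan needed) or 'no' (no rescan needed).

Answer: no

Derivation:
Old min = -19 at index 4
Change at index 0: 49 -> 17
Index 0 was NOT the min. New min = min(-19, 17). No rescan of other elements needed.
Needs rescan: no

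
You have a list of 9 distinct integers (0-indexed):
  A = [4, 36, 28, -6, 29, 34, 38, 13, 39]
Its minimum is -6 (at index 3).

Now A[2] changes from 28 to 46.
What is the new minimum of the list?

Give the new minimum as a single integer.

Old min = -6 (at index 3)
Change: A[2] 28 -> 46
Changed element was NOT the old min.
  New min = min(old_min, new_val) = min(-6, 46) = -6

Answer: -6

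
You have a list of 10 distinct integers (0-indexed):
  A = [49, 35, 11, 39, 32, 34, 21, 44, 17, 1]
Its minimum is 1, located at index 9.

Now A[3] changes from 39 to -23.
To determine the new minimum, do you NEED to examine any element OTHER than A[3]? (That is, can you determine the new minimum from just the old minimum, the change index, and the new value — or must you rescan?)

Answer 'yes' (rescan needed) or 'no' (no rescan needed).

Answer: no

Derivation:
Old min = 1 at index 9
Change at index 3: 39 -> -23
Index 3 was NOT the min. New min = min(1, -23). No rescan of other elements needed.
Needs rescan: no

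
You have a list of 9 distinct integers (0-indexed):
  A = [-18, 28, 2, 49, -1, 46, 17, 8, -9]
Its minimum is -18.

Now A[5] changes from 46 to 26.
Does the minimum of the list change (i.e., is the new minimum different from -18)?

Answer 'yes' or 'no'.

Old min = -18
Change: A[5] 46 -> 26
Changed element was NOT the min; min changes only if 26 < -18.
New min = -18; changed? no

Answer: no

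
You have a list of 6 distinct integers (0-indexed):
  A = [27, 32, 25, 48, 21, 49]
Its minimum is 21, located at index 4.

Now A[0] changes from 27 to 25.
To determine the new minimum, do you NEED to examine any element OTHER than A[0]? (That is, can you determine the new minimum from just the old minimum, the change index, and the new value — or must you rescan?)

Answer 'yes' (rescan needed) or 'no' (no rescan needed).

Old min = 21 at index 4
Change at index 0: 27 -> 25
Index 0 was NOT the min. New min = min(21, 25). No rescan of other elements needed.
Needs rescan: no

Answer: no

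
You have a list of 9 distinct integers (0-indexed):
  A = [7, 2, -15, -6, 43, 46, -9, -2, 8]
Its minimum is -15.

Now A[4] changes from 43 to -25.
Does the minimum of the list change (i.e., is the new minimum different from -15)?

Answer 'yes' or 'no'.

Old min = -15
Change: A[4] 43 -> -25
Changed element was NOT the min; min changes only if -25 < -15.
New min = -25; changed? yes

Answer: yes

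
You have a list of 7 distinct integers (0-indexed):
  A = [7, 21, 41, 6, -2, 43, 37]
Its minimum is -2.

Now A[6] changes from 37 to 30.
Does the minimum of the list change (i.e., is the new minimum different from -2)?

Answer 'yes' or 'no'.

Old min = -2
Change: A[6] 37 -> 30
Changed element was NOT the min; min changes only if 30 < -2.
New min = -2; changed? no

Answer: no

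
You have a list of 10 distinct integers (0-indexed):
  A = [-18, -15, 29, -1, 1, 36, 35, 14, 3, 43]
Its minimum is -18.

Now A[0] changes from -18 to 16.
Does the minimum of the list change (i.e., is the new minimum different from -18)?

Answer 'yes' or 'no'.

Old min = -18
Change: A[0] -18 -> 16
Changed element was the min; new min must be rechecked.
New min = -15; changed? yes

Answer: yes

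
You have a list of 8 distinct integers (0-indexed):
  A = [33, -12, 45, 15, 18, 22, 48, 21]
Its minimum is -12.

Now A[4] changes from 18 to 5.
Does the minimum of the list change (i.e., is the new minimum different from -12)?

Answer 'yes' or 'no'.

Answer: no

Derivation:
Old min = -12
Change: A[4] 18 -> 5
Changed element was NOT the min; min changes only if 5 < -12.
New min = -12; changed? no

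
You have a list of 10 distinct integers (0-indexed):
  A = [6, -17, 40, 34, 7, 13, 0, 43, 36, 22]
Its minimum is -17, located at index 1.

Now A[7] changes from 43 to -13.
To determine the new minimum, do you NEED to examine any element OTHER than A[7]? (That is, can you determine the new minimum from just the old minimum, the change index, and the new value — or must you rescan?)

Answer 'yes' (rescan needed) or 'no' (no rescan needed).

Old min = -17 at index 1
Change at index 7: 43 -> -13
Index 7 was NOT the min. New min = min(-17, -13). No rescan of other elements needed.
Needs rescan: no

Answer: no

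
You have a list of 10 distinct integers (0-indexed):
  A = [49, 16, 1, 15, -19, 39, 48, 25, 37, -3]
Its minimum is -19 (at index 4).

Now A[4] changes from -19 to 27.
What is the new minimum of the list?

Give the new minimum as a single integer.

Old min = -19 (at index 4)
Change: A[4] -19 -> 27
Changed element WAS the min. Need to check: is 27 still <= all others?
  Min of remaining elements: -3
  New min = min(27, -3) = -3

Answer: -3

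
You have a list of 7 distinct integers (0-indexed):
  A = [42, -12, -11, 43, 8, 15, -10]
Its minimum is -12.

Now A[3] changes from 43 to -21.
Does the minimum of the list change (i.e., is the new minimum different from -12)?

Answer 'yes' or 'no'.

Answer: yes

Derivation:
Old min = -12
Change: A[3] 43 -> -21
Changed element was NOT the min; min changes only if -21 < -12.
New min = -21; changed? yes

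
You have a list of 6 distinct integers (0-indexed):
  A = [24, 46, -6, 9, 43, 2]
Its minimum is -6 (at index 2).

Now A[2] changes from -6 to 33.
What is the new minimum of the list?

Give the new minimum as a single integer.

Answer: 2

Derivation:
Old min = -6 (at index 2)
Change: A[2] -6 -> 33
Changed element WAS the min. Need to check: is 33 still <= all others?
  Min of remaining elements: 2
  New min = min(33, 2) = 2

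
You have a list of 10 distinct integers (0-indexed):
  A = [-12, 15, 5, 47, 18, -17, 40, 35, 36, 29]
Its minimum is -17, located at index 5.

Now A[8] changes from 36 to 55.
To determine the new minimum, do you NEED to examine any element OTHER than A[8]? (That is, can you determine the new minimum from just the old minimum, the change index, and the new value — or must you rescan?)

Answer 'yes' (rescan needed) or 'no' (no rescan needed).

Answer: no

Derivation:
Old min = -17 at index 5
Change at index 8: 36 -> 55
Index 8 was NOT the min. New min = min(-17, 55). No rescan of other elements needed.
Needs rescan: no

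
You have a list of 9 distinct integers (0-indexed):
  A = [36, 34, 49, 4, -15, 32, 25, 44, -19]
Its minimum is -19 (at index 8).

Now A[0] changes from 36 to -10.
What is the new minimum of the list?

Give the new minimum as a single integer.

Answer: -19

Derivation:
Old min = -19 (at index 8)
Change: A[0] 36 -> -10
Changed element was NOT the old min.
  New min = min(old_min, new_val) = min(-19, -10) = -19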